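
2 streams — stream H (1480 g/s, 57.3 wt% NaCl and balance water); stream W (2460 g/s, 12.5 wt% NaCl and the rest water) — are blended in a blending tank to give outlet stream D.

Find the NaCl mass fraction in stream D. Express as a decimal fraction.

0.293

Total flow out = 1480 + 2460 = 3940 g/s.
NaCl in = 1480×0.573 + 2460×0.125 = 1155.5 g/s.
NaCl mass fraction in D = 1155.5/3940 = 0.293.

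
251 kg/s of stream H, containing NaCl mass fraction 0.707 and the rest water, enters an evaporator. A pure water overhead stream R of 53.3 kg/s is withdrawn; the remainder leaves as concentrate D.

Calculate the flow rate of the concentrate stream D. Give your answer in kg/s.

Concentrate = 251 − 53.3 = 197.7 kg/s.

197.7 kg/s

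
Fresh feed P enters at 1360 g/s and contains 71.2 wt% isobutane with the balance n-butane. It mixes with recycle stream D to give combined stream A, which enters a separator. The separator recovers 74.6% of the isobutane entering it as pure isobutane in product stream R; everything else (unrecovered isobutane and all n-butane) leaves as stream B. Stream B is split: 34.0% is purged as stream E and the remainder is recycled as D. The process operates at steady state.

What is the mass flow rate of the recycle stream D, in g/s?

n-butane enters only via P and leaves only via the purge: 1360×0.288 = 0.340×(n-butane in B), and the separator passes all n-butane, so n-butane in A = n-butane in B = 1152 g/s.
isobutane in A: m_A = 1360×0.712 + (1−0.340)·(1−0.746)·m_A, so m_A = 968.32/0.8324 = 1163.3 g/s.
B = (1−0.746)×1163.3 + 1152 = 1447.5 g/s.
Recycle D = (1−0.340)×1447.5 = 955.34 g/s.

955.3 g/s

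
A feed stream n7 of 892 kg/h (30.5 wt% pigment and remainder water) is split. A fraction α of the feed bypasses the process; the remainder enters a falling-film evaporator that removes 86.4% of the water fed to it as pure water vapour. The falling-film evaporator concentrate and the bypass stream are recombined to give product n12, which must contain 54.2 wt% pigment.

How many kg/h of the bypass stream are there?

All 892×0.305 = 272.06 kg/h of pigment reaches n12, so n12 = 272.06/0.542 = 501.96 kg/h and vapour = 390.04 kg/h.
The evaporator receives (1−α)·892 of feed at 0.695 water and removes 0.864 of that water:
0.864×0.695×(1−α)×892 = 390.04
(1−α) = 390.04/535.63 = 0.7282;  α = 0.2718.
Bypass flow = 0.2718×892 = 242.45 kg/h.

242.4 kg/h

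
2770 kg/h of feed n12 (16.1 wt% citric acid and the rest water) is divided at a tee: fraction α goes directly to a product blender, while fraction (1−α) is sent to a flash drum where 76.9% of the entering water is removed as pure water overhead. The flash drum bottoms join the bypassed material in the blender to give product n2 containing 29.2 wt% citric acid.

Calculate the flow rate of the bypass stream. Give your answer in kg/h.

843.9 kg/h

All 2770×0.161 = 445.97 kg/h of citric acid reaches n2, so n2 = 445.97/0.292 = 1527.3 kg/h and vapour = 1242.7 kg/h.
The evaporator receives (1−α)·2770 of feed at 0.839 water and removes 0.769 of that water:
0.769×0.839×(1−α)×2770 = 1242.7
(1−α) = 1242.7/1787.2 = 0.6953;  α = 0.3047.
Bypass flow = 0.3047×2770 = 843.9 kg/h.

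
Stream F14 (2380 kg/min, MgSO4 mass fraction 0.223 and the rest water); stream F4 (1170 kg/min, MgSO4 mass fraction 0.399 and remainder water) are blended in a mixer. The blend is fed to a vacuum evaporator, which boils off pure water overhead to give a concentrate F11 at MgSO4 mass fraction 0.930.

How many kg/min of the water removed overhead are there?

MgSO4 entering = 2380×0.223 + 1170×0.399 = 997.57 kg/min.
All MgSO4 reports to F11, so F11 = 997.57/0.930 = 1072.7 kg/min.
Total feed = 3550 kg/min; overhead = 3550 − 1072.7 = 2477.3 kg/min.

2477 kg/min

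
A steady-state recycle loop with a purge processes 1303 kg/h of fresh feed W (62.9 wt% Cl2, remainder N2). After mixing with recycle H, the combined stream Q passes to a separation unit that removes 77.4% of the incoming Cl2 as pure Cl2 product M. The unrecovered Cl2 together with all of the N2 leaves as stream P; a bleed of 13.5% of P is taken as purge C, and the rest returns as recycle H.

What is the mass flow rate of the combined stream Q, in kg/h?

N2 enters only via W and leaves only via the purge: 1303×0.371 = 0.135×(N2 in P), and the separation unit passes all N2, so N2 in Q = N2 in P = 3580.8 kg/h.
Cl2 in Q: m_A = 1303×0.629 + (1−0.135)·(1−0.774)·m_A, so m_A = 819.59/0.8045 = 1018.7 kg/h.
Q = 1018.7 + 3580.8 = 4599.6 kg/h.

4600 kg/h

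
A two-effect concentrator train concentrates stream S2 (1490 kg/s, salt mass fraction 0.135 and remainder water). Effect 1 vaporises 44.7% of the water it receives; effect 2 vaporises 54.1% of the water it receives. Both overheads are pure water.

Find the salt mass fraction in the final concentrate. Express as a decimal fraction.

0.381

water in feed = 1490×0.865 = 1288.8 kg/s.
After stage 1: water left = (1−0.447)×1288.8 = 712.73; stream total = 913.88 kg/s.
After stage 2: water left = (1−0.541)×712.73 = 327.14; final concentrate = 528.29 kg/s.
salt fraction = 201.15/528.29 = 0.381.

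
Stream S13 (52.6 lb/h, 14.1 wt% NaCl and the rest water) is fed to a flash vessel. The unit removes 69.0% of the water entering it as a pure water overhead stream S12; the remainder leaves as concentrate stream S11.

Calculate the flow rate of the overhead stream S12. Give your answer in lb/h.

water entering = 52.6×0.859 = 45.183 lb/h; overhead removed = 0.690×45.183 = 31.177 lb/h.

31.18 lb/h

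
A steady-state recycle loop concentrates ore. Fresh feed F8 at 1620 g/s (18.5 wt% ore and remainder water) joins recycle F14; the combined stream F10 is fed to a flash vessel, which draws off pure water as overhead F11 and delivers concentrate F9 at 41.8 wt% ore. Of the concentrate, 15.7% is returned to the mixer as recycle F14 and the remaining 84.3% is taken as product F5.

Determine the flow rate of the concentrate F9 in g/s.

Overall ore balance (none leaves overhead): ore in fresh feed = ore in product, i.e. 1620×0.185 = (1−0.157)·F9·0.418.
F9 = 299.7/(0.418×0.843) = 850.52 g/s.

850.5 g/s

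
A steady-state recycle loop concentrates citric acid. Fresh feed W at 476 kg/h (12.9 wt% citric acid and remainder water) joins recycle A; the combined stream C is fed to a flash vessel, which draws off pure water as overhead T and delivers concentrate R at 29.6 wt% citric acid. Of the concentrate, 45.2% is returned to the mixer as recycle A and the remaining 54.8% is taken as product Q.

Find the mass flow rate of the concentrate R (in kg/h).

378.6 kg/h

Overall citric acid balance (none leaves overhead): citric acid in fresh feed = citric acid in product, i.e. 476×0.129 = (1−0.452)·R·0.296.
R = 61.404/(0.296×0.548) = 378.55 kg/h.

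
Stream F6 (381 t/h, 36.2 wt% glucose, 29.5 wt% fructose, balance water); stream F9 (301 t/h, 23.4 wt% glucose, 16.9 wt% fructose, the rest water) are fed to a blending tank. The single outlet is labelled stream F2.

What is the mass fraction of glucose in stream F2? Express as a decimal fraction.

Total flow out = 381 + 301 = 682 t/h.
glucose in = 381×0.362 + 301×0.234 = 208.36 t/h.
glucose mass fraction in F2 = 208.36/682 = 0.306.

0.306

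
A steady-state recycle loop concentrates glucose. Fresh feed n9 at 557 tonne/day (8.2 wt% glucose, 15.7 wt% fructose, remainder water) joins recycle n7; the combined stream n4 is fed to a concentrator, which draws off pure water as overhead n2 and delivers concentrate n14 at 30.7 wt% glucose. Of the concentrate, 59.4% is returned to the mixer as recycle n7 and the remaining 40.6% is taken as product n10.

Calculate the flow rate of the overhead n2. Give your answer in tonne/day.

Overall glucose balance (none leaves overhead): glucose in fresh feed = glucose in product, i.e. 557×0.082 = (1−0.594)·n14·0.307.
n14 = 45.674/(0.307×0.406) = 366.44 tonne/day.
Recycle n7 = 0.594×366.44 = 217.67 tonne/day.
Combined feed n4 = 557 + 217.67 = 774.67 tonne/day.
Overhead n2 = n4 − n14 = 774.67 − 366.44 = 408.22 tonne/day.

408.2 tonne/day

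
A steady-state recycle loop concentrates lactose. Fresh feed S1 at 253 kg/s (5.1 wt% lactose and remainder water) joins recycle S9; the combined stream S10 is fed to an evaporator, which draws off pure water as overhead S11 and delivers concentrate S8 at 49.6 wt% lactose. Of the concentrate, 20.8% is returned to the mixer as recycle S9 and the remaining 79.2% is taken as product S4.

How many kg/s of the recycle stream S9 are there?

6.832 kg/s

Overall lactose balance (none leaves overhead): lactose in fresh feed = lactose in product, i.e. 253×0.051 = (1−0.208)·S8·0.496.
S8 = 12.903/(0.496×0.792) = 32.846 kg/s.
Recycle S9 = 0.208×32.846 = 6.832 kg/s.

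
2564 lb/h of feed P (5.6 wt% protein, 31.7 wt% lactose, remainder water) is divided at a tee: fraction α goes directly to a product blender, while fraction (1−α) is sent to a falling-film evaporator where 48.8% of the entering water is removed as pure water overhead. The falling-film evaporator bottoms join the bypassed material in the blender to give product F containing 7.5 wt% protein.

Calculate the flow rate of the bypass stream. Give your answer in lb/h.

441.1 lb/h

All 2564×0.056 = 143.58 lb/h of protein reaches F, so F = 143.58/0.075 = 1914.5 lb/h and vapour = 649.55 lb/h.
The evaporator receives (1−α)·2564 of feed at 0.627 water and removes 0.488 of that water:
0.488×0.627×(1−α)×2564 = 649.55
(1−α) = 649.55/784.52 = 0.8280;  α = 0.1720.
Bypass flow = 0.1720×2564 = 441.13 lb/h.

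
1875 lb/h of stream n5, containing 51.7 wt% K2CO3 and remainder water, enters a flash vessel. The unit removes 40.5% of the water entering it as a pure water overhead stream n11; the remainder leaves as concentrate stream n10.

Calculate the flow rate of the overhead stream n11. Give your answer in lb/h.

water entering = 1875×0.483 = 905.62 lb/h; overhead removed = 0.405×905.62 = 366.78 lb/h.

366.8 lb/h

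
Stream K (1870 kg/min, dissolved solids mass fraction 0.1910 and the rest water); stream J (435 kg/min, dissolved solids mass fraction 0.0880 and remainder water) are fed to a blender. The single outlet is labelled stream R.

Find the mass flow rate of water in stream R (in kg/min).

water out = water in = 1870×0.809 + 435×0.912 = 1909.6 kg/min.

1910 kg/min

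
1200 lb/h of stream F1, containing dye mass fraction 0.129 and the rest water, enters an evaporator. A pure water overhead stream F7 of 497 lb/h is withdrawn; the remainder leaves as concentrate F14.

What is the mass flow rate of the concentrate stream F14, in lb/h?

Concentrate = 1200 − 497 = 703 lb/h.

703 lb/h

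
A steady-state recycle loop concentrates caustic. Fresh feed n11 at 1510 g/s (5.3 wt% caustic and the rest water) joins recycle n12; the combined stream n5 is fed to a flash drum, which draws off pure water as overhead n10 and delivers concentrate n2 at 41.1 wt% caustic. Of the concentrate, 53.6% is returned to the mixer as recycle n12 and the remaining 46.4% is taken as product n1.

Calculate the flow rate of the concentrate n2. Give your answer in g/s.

419.7 g/s

Overall caustic balance (none leaves overhead): caustic in fresh feed = caustic in product, i.e. 1510×0.053 = (1−0.536)·n2·0.411.
n2 = 80.03/(0.411×0.464) = 419.66 g/s.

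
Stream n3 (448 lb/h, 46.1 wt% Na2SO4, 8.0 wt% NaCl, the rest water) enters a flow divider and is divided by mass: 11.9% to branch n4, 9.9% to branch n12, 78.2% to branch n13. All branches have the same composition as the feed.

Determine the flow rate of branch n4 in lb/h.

53.31 lb/h

Branch n4 flow = 0.119×448 = 53.312 lb/h.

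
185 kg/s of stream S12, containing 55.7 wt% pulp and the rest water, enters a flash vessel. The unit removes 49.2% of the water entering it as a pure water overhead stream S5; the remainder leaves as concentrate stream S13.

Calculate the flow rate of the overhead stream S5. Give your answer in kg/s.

water entering = 185×0.443 = 81.955 kg/s; overhead removed = 0.492×81.955 = 40.322 kg/s.

40.32 kg/s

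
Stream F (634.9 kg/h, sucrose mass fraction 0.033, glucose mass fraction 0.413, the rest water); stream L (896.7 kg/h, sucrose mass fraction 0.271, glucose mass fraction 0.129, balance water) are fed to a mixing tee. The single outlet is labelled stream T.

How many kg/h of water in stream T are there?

water out = water in = 634.9×0.554 + 896.7×0.600 = 889.75 kg/h.

889.8 kg/h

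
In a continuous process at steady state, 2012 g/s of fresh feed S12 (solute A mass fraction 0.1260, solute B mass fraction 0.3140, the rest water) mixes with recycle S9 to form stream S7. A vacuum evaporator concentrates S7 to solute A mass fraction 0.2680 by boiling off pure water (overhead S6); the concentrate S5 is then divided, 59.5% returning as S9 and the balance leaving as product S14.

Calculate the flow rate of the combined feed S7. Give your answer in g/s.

3402 g/s

Overall solute A balance (none leaves overhead): solute A in fresh feed = solute A in product, i.e. 2012×0.126 = (1−0.595)·S5·0.268.
S5 = 253.51/(0.268×0.405) = 2335.7 g/s.
Recycle S9 = 0.595×2335.7 = 1389.7 g/s.
Combined feed S7 = 2012 + 1389.7 = 3401.7 g/s.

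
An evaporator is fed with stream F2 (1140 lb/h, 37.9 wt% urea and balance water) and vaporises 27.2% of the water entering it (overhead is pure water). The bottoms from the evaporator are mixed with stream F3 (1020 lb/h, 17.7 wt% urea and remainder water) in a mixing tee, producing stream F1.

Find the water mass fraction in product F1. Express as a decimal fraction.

Vapour removed = 0.272×0.621×1140 = 192.56 lb/h; concentrate = 947.44 lb/h.
water reaching the mixer = 515.38 (from concentrate) + 1020×0.823 = 1354.8 lb/h.
Product flow = 947.44 + 1020 = 1967.4 lb/h; water fraction = 0.6886.

0.6886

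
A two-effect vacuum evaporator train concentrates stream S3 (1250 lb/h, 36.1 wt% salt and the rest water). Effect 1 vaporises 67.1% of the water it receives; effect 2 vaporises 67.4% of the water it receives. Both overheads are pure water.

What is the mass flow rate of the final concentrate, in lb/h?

536.9 lb/h

water in feed = 1250×0.639 = 798.75 lb/h.
After stage 1: water left = (1−0.671)×798.75 = 262.79; stream total = 714.04 lb/h.
After stage 2: water left = (1−0.674)×262.79 = 85.669; final concentrate = 536.92 lb/h.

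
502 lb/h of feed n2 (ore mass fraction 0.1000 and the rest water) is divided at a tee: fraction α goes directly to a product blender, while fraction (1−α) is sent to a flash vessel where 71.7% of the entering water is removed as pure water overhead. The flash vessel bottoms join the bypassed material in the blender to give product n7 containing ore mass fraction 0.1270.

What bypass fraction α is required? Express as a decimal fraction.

All 502×0.100 = 50.2 lb/h of ore reaches n7, so n7 = 50.2/0.127 = 395.28 lb/h and vapour = 106.72 lb/h.
The evaporator receives (1−α)·502 of feed at 0.900 water and removes 0.717 of that water:
0.717×0.900×(1−α)×502 = 106.72
(1−α) = 106.72/323.94 = 0.3295;  α = 0.6705.

0.671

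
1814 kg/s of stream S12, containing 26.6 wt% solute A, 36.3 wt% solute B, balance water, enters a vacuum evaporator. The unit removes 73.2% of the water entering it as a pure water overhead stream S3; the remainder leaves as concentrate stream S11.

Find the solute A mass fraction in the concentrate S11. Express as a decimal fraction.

solute A is not removed: 1814×0.266 = 482.52 kg/s of solute A enters S11.
water entering = 1814×0.371 = 672.99 kg/s; overhead removed = 0.732×672.99 = 492.63 kg/s.
Concentrate = 1814 − 492.63 = 1321.4 kg/s.
Mass fraction = 482.52/1321.4 = 0.3652.

0.3652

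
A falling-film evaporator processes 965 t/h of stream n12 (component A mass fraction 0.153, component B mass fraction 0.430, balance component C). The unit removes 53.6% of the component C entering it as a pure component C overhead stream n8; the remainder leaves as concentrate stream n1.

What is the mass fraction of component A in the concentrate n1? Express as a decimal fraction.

0.197

component A is not removed: 965×0.153 = 147.65 t/h of component A enters n1.
component C entering = 965×0.417 = 402.4 t/h; overhead removed = 0.536×402.4 = 215.69 t/h.
Concentrate = 965 − 215.69 = 749.31 t/h.
Mass fraction = 147.65/749.31 = 0.197.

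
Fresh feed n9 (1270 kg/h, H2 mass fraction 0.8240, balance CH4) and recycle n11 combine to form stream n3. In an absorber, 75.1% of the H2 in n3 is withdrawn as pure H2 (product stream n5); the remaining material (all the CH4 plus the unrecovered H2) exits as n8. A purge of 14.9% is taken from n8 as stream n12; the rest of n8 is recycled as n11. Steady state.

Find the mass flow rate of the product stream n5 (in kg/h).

H2 in n3: m_A = 1270×0.824 + (1−0.149)·(1−0.751)·m_A, so m_A = 1046.5/0.7881 = 1327.9 kg/h.
Product n5 = 0.751×1327.9 = 997.22 kg/h.

997.2 kg/h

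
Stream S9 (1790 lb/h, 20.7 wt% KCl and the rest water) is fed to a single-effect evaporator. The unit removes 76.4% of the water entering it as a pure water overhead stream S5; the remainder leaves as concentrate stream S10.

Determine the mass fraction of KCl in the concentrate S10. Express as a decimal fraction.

0.525

KCl is not removed: 1790×0.207 = 370.53 lb/h of KCl enters S10.
water entering = 1790×0.793 = 1419.5 lb/h; overhead removed = 0.764×1419.5 = 1084.5 lb/h.
Concentrate = 1790 − 1084.5 = 705.52 lb/h.
Mass fraction = 370.53/705.52 = 0.525.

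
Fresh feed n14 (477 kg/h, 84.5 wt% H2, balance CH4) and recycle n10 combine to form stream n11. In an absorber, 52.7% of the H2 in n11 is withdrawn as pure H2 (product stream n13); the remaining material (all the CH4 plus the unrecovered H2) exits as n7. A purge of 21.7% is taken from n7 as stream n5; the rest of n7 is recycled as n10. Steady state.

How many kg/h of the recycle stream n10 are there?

CH4 enters only via n14 and leaves only via the purge: 477×0.155 = 0.217×(CH4 in n7), and the absorber passes all CH4, so CH4 in n11 = CH4 in n7 = 340.71 kg/h.
H2 in n11: m_A = 477×0.845 + (1−0.217)·(1−0.527)·m_A, so m_A = 403.06/0.6296 = 640.15 kg/h.
n7 = (1−0.527)×640.15 + 340.71 = 643.51 kg/h.
Recycle n10 = (1−0.217)×643.51 = 503.86 kg/h.

503.9 kg/h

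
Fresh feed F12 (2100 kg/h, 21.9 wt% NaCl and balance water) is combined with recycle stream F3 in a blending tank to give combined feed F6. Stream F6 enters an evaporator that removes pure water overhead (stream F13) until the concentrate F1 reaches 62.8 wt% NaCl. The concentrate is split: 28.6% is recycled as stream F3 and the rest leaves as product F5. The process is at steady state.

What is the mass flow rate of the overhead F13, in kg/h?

Overall NaCl balance (none leaves overhead): NaCl in fresh feed = NaCl in product, i.e. 2100×0.219 = (1−0.286)·F1·0.628.
F1 = 459.9/(0.628×0.714) = 1025.7 kg/h.
Recycle F3 = 0.286×1025.7 = 293.34 kg/h.
Combined feed F6 = 2100 + 293.34 = 2393.3 kg/h.
Overhead F13 = F6 − F1 = 2393.3 − 1025.7 = 1367.7 kg/h.

1368 kg/h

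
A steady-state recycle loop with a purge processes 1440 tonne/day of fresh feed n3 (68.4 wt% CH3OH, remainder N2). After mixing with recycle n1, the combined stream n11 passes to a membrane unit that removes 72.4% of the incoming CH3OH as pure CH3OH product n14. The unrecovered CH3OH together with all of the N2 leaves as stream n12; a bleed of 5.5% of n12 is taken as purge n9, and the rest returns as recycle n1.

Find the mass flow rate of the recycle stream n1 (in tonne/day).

N2 enters only via n3 and leaves only via the purge: 1440×0.316 = 0.055×(N2 in n12), and the membrane unit passes all N2, so N2 in n11 = N2 in n12 = 8273.5 tonne/day.
CH3OH in n11: m_A = 1440×0.684 + (1−0.055)·(1−0.724)·m_A, so m_A = 984.96/0.7392 = 1332.5 tonne/day.
n12 = (1−0.724)×1332.5 + 8273.5 = 8641.2 tonne/day.
Recycle n1 = (1−0.055)×8641.2 = 8166 tonne/day.

8166 tonne/day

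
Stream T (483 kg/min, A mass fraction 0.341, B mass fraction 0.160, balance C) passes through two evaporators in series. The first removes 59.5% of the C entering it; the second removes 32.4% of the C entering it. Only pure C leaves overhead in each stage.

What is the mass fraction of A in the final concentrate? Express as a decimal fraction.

C in feed = 483×0.499 = 241.02 kg/min.
After stage 1: C left = (1−0.595)×241.02 = 97.612; stream total = 339.59 kg/min.
After stage 2: C left = (1−0.324)×97.612 = 65.986; final concentrate = 307.97 kg/min.
A fraction = 164.7/307.97 = 0.535.

0.535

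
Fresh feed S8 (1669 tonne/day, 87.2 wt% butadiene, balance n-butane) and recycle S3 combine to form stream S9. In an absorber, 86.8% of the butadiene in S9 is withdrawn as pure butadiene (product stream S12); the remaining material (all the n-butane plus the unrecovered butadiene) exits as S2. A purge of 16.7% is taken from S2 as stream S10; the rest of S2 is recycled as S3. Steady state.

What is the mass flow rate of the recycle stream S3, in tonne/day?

n-butane enters only via S8 and leaves only via the purge: 1669×0.128 = 0.167×(n-butane in S2), and the absorber passes all n-butane, so n-butane in S9 = n-butane in S2 = 1279.2 tonne/day.
butadiene in S9: m_A = 1669×0.872 + (1−0.167)·(1−0.868)·m_A, so m_A = 1455.4/0.8900 = 1635.2 tonne/day.
S2 = (1−0.868)×1635.2 + 1279.2 = 1495.1 tonne/day.
Recycle S3 = (1−0.167)×1495.1 = 1245.4 tonne/day.

1245 tonne/day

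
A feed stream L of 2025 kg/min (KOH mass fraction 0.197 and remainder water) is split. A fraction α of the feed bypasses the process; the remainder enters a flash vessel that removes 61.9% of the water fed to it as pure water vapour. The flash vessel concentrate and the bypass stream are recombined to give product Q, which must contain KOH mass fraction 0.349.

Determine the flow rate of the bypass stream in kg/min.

250.7 kg/min

All 2025×0.197 = 398.93 kg/min of KOH reaches Q, so Q = 398.93/0.349 = 1143.1 kg/min and vapour = 881.95 kg/min.
The evaporator receives (1−α)·2025 of feed at 0.803 water and removes 0.619 of that water:
0.619×0.803×(1−α)×2025 = 881.95
(1−α) = 881.95/1006.5 = 0.8762;  α = 0.1238.
Bypass flow = 0.1238×2025 = 250.66 kg/min.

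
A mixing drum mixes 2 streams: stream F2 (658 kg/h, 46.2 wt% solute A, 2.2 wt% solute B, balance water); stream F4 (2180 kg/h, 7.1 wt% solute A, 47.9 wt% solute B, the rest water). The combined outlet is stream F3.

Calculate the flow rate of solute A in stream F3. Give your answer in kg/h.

458.8 kg/h

solute A out = solute A in = 658×0.462 + 2180×0.071 = 458.78 kg/h.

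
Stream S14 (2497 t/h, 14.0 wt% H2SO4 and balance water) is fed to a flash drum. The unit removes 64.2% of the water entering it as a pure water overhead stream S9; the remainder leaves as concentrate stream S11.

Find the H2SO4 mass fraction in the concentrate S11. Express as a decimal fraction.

0.313

H2SO4 is not removed: 2497×0.140 = 349.58 t/h of H2SO4 enters S11.
water entering = 2497×0.860 = 2147.4 t/h; overhead removed = 0.642×2147.4 = 1378.6 t/h.
Concentrate = 2497 − 1378.6 = 1118.4 t/h.
Mass fraction = 349.58/1118.4 = 0.313.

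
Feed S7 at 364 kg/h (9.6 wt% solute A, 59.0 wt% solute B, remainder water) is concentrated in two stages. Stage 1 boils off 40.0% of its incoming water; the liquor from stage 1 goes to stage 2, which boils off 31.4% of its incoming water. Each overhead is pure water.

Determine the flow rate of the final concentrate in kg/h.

water in feed = 364×0.314 = 114.3 kg/h.
After stage 1: water left = (1−0.400)×114.3 = 68.578; stream total = 318.28 kg/h.
After stage 2: water left = (1−0.314)×68.578 = 47.044; final concentrate = 296.75 kg/h.

296.7 kg/h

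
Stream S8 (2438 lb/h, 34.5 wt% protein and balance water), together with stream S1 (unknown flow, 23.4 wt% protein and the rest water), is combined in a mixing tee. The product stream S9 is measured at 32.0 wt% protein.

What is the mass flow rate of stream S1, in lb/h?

Let S1 be the unknown flow. Total out = 2438 + S1.
protein balance: 841.11 + 0.234·S1 = 0.320·(2438 + S1)
(0.234 − 0.320)·S1 = 0.320×2438 − 841.11 = -60.95
S1 = -60.95 / -0.086 = 708.72 lb/h

708.7 lb/h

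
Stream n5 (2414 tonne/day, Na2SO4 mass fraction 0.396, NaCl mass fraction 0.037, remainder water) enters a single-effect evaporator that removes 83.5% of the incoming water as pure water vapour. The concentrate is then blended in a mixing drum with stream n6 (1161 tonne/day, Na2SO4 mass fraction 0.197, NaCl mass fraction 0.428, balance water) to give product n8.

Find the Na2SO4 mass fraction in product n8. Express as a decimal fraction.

Vapour removed = 0.835×0.567×2414 = 1142.9 tonne/day; concentrate = 1271.1 tonne/day.
Na2SO4 reaching the mixer = 955.94 (from concentrate) + 1161×0.197 = 1184.7 tonne/day.
Product flow = 1271.1 + 1161 = 2432.1 tonne/day; Na2SO4 fraction = 0.487.

0.487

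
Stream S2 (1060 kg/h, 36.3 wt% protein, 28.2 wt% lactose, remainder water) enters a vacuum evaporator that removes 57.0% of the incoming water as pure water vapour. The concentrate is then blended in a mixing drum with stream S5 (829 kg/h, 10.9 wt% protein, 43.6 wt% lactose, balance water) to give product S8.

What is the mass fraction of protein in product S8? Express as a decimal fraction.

Vapour removed = 0.570×0.355×1060 = 214.49 kg/h; concentrate = 845.51 kg/h.
protein reaching the mixer = 384.78 (from concentrate) + 829×0.109 = 475.14 kg/h.
Product flow = 845.51 + 829 = 1674.5 kg/h; protein fraction = 0.284.

0.284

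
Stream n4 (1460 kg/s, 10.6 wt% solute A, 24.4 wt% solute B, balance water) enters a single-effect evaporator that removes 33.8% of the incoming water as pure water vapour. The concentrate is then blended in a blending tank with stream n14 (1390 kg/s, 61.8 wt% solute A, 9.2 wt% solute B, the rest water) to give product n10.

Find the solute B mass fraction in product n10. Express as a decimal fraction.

Vapour removed = 0.338×0.650×1460 = 320.76 kg/s; concentrate = 1139.2 kg/s.
solute B reaching the mixer = 356.24 (from concentrate) + 1390×0.092 = 484.12 kg/s.
Product flow = 1139.2 + 1390 = 2529.2 kg/s; solute B fraction = 0.1914.

0.1914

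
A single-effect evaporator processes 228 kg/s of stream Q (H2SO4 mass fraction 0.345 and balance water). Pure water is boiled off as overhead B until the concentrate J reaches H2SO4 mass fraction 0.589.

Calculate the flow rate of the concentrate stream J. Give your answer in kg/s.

H2SO4 is conserved: 228×0.345 = 78.66 kg/s all reports to the concentrate.
Concentrate = 78.66/(target fraction) = 133.55 kg/s.

133.5 kg/s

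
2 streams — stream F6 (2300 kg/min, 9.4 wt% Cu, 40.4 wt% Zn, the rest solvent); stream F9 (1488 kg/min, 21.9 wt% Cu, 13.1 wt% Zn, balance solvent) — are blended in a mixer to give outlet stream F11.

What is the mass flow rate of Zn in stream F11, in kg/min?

1124 kg/min

Zn out = Zn in = 2300×0.404 + 1488×0.131 = 1124.1 kg/min.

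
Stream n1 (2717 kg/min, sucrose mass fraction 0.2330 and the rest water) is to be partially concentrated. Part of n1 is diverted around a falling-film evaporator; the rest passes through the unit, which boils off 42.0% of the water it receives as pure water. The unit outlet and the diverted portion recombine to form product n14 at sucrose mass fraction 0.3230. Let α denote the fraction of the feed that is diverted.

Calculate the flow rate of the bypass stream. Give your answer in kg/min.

All 2717×0.233 = 633.06 kg/min of sucrose reaches n14, so n14 = 633.06/0.323 = 1959.9 kg/min and vapour = 757.06 kg/min.
The evaporator receives (1−α)·2717 of feed at 0.767 water and removes 0.420 of that water:
0.420×0.767×(1−α)×2717 = 757.06
(1−α) = 757.06/875.25 = 0.8650;  α = 0.1350.
Bypass flow = 0.1350×2717 = 366.91 kg/min.

366.9 kg/min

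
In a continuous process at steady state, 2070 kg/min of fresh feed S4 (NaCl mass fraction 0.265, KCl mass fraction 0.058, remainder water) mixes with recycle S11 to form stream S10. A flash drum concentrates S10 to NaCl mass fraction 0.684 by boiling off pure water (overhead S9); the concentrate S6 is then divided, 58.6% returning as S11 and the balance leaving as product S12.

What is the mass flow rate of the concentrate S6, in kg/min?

Overall NaCl balance (none leaves overhead): NaCl in fresh feed = NaCl in product, i.e. 2070×0.265 = (1−0.586)·S6·0.684.
S6 = 548.55/(0.684×0.414) = 1937.1 kg/min.

1937 kg/min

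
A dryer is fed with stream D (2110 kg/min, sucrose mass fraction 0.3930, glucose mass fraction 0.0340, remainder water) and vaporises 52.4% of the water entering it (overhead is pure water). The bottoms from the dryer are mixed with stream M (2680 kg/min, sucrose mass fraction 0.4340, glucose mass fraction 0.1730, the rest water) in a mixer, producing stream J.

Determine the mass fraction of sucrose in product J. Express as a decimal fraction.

Vapour removed = 0.524×0.573×2110 = 633.53 kg/min; concentrate = 1476.5 kg/min.
sucrose reaching the mixer = 829.23 (from concentrate) + 2680×0.434 = 1992.3 kg/min.
Product flow = 1476.5 + 2680 = 4156.5 kg/min; sucrose fraction = 0.4793.

0.4793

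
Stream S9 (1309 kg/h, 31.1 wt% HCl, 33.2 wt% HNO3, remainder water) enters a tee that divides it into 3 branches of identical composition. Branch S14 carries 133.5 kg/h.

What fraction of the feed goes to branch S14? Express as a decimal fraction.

0.102

Fraction to S14 = 133.5/1309 = 0.1020.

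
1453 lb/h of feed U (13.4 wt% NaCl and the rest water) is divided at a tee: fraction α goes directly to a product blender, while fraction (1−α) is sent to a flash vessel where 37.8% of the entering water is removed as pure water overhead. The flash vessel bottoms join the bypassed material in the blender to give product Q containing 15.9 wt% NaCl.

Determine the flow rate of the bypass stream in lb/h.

All 1453×0.134 = 194.7 lb/h of NaCl reaches Q, so Q = 194.7/0.159 = 1224.5 lb/h and vapour = 228.46 lb/h.
The evaporator receives (1−α)·1453 of feed at 0.866 water and removes 0.378 of that water:
0.378×0.866×(1−α)×1453 = 228.46
(1−α) = 228.46/475.64 = 0.4803;  α = 0.5197.
Bypass flow = 0.5197×1453 = 755.09 lb/h.

755.1 lb/h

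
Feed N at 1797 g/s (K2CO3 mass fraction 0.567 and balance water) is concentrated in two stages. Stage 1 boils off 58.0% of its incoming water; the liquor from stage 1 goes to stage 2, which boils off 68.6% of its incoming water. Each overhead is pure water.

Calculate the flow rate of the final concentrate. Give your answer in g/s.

1122 g/s

water in feed = 1797×0.433 = 778.1 g/s.
After stage 1: water left = (1−0.580)×778.1 = 326.8; stream total = 1345.7 g/s.
After stage 2: water left = (1−0.686)×326.8 = 102.62; final concentrate = 1121.5 g/s.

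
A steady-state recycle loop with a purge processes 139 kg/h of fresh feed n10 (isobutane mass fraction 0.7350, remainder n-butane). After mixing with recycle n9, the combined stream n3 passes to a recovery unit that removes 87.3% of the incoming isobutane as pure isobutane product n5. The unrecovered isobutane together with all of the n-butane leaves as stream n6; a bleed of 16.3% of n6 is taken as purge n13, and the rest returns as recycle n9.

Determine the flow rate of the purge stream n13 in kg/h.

39.2 kg/h

n-butane enters only via n10 and leaves only via the purge: 139×0.265 = 0.163×(n-butane in n6), and the recovery unit passes all n-butane, so n-butane in n3 = n-butane in n6 = 225.98 kg/h.
isobutane in n3: m_A = 139×0.735 + (1−0.163)·(1−0.873)·m_A, so m_A = 102.16/0.8937 = 114.32 kg/h.
n6 = (1−0.873)×114.32 + 225.98 = 240.5 kg/h.
Purge n13 = 0.163×240.5 = 39.201 kg/h.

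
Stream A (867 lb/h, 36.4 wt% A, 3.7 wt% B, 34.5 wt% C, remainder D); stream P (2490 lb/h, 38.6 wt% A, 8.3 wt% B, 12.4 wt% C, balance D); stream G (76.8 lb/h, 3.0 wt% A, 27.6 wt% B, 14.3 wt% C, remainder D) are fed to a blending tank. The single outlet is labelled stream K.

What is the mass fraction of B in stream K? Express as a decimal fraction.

Total flow out = 867 + 2490 + 76.8 = 3433.8 lb/h.
B in = 867×0.037 + 2490×0.083 + 76.8×0.276 = 259.95 lb/h.
B mass fraction in K = 259.95/3433.8 = 0.076.

0.076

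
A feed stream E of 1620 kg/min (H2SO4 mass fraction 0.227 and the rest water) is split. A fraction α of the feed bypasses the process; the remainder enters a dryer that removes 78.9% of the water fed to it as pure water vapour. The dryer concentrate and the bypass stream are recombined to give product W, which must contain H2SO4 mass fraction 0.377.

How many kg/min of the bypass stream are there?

All 1620×0.227 = 367.74 kg/min of H2SO4 reaches W, so W = 367.74/0.377 = 975.44 kg/min and vapour = 644.56 kg/min.
The evaporator receives (1−α)·1620 of feed at 0.773 water and removes 0.789 of that water:
0.789×0.773×(1−α)×1620 = 644.56
(1−α) = 644.56/988.03 = 0.6524;  α = 0.3476.
Bypass flow = 0.3476×1620 = 563.16 kg/min.

563.2 kg/min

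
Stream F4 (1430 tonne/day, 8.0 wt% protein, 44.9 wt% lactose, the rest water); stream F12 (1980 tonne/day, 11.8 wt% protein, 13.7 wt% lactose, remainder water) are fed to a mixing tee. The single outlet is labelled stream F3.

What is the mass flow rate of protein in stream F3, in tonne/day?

protein out = protein in = 1430×0.080 + 1980×0.118 = 348.04 tonne/day.

348 tonne/day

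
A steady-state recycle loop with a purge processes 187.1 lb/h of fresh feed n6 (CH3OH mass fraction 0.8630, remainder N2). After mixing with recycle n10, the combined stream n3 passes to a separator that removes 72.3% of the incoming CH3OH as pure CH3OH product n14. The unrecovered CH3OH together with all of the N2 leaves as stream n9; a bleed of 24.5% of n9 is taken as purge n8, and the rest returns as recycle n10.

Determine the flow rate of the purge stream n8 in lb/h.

39.49 lb/h

N2 enters only via n6 and leaves only via the purge: 187.1×0.137 = 0.245×(N2 in n9), and the separator passes all N2, so N2 in n3 = N2 in n9 = 104.62 lb/h.
CH3OH in n3: m_A = 187.1×0.863 + (1−0.245)·(1−0.723)·m_A, so m_A = 161.47/0.7909 = 204.17 lb/h.
n9 = (1−0.723)×204.17 + 104.62 = 161.18 lb/h.
Purge n8 = 0.245×161.18 = 39.488 lb/h.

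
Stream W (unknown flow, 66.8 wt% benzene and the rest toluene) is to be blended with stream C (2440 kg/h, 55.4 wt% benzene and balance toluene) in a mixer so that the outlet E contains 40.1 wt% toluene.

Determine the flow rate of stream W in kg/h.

1591 kg/h

Let W be the unknown flow. Total out = 2440 + W.
toluene balance: 1088.2 + 0.332·W = 0.401·(2440 + W)
(0.332 − 0.401)·W = 0.401×2440 − 1088.2 = -109.8
W = -109.8 / -0.069 = 1591.3 kg/h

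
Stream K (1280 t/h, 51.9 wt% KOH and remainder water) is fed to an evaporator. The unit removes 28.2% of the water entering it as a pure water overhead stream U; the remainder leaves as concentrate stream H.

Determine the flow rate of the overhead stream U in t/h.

water entering = 1280×0.481 = 615.68 t/h; overhead removed = 0.282×615.68 = 173.62 t/h.

173.6 t/h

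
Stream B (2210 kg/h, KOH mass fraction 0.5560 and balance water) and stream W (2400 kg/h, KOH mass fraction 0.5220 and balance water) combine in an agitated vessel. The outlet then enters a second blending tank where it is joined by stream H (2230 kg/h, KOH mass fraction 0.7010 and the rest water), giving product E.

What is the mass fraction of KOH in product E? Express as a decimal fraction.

Overall, product flow = 6840 kg/h.
KOH in = 2210×0.556 + 2400×0.522 + 2230×0.701 = 4044.8 kg/h.
KOH fraction in E = 0.5913.

0.5913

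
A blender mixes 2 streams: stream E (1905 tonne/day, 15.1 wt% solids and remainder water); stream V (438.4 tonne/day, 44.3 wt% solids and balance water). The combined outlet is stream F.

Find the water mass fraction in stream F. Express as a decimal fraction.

0.794

Total flow out = 1905 + 438.4 = 2343.4 tonne/day.
water in = 1905×0.849 + 438.4×0.557 = 1861.5 tonne/day.
water mass fraction in F = 1861.5/2343.4 = 0.794.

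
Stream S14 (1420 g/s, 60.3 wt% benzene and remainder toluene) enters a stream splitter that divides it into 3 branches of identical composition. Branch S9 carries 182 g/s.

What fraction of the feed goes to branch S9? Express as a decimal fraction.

Fraction to S9 = 182/1420 = 0.1282.

0.128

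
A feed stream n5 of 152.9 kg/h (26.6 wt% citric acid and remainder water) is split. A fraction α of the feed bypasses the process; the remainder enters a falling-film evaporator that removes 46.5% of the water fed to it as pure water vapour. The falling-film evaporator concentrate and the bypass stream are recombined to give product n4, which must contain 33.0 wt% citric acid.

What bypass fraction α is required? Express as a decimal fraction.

All 152.9×0.266 = 40.671 kg/h of citric acid reaches n4, so n4 = 40.671/0.330 = 123.25 kg/h and vapour = 29.653 kg/h.
The evaporator receives (1−α)·152.9 of feed at 0.734 water and removes 0.465 of that water:
0.465×0.734×(1−α)×152.9 = 29.653
(1−α) = 29.653/52.186 = 0.5682;  α = 0.4318.

0.432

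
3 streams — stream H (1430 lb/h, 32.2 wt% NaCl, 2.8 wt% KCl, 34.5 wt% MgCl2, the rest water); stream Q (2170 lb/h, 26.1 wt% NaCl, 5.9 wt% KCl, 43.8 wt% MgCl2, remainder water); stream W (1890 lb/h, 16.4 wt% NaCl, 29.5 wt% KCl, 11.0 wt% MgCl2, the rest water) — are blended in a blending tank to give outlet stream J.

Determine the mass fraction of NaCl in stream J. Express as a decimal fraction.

0.243

Total flow out = 1430 + 2170 + 1890 = 5490 lb/h.
NaCl in = 1430×0.322 + 2170×0.261 + 1890×0.164 = 1336.8 lb/h.
NaCl mass fraction in J = 1336.8/5490 = 0.243.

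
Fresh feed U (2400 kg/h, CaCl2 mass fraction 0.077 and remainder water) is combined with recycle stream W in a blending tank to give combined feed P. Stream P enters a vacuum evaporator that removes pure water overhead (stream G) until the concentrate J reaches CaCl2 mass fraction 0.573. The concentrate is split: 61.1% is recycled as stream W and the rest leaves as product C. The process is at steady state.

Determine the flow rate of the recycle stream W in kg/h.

Overall CaCl2 balance (none leaves overhead): CaCl2 in fresh feed = CaCl2 in product, i.e. 2400×0.077 = (1−0.611)·J·0.573.
J = 184.8/(0.573×0.389) = 829.08 kg/h.
Recycle W = 0.611×829.08 = 506.57 kg/h.

506.6 kg/h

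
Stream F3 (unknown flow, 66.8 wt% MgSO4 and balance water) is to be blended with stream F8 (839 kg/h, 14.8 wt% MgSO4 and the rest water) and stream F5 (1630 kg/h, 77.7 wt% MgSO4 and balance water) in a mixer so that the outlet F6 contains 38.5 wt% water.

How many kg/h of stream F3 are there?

2410 kg/h

Let F3 be the unknown flow. Total out = 2469 + F3.
water balance: 1078.3 + 0.332·F3 = 0.385·(2469 + F3)
(0.332 − 0.385)·F3 = 0.385×2469 − 1078.3 = -127.75
F3 = -127.75 / -0.053 = 2410.4 kg/h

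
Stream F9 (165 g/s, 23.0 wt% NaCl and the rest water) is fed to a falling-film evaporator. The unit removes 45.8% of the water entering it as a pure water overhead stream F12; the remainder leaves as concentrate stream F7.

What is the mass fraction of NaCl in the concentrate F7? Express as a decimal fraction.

0.355

NaCl is not removed: 165×0.230 = 37.95 g/s of NaCl enters F7.
water entering = 165×0.770 = 127.05 g/s; overhead removed = 0.458×127.05 = 58.189 g/s.
Concentrate = 165 − 58.189 = 106.81 g/s.
Mass fraction = 37.95/106.81 = 0.355.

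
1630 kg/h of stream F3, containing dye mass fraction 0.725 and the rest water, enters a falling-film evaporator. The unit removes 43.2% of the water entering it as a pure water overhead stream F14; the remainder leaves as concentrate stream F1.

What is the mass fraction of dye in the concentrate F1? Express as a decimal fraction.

0.823

dye is not removed: 1630×0.725 = 1181.8 kg/h of dye enters F1.
water entering = 1630×0.275 = 448.25 kg/h; overhead removed = 0.432×448.25 = 193.64 kg/h.
Concentrate = 1630 − 193.64 = 1436.4 kg/h.
Mass fraction = 1181.8/1436.4 = 0.823.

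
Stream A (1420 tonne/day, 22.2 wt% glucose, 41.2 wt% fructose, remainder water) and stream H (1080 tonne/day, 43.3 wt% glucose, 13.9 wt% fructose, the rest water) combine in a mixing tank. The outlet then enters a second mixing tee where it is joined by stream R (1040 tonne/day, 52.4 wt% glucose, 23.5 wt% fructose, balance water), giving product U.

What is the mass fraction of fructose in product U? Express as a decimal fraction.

Overall, product flow = 3540 tonne/day.
fructose in = 1420×0.412 + 1080×0.139 + 1040×0.235 = 979.56 tonne/day.
fructose fraction in U = 0.277.

0.277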